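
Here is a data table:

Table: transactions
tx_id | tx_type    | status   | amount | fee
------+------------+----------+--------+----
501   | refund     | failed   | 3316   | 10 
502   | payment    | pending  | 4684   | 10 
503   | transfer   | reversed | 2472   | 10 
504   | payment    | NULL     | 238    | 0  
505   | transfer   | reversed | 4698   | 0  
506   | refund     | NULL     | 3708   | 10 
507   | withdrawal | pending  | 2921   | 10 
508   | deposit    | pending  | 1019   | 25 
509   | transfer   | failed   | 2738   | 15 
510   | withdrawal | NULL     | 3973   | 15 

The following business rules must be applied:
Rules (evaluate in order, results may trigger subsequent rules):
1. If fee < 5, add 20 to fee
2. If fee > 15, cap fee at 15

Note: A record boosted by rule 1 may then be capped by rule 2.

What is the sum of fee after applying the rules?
125

Step 1: Apply rule 1 to records with fee < 5
  - 2 records get bonus of 20
  - Of these, 2 records then exceed 15 and get capped
Step 2: Apply rule 2 to records with fee > 15
  - 1 records (original) are capped
Step 3: Calculate final sum = 125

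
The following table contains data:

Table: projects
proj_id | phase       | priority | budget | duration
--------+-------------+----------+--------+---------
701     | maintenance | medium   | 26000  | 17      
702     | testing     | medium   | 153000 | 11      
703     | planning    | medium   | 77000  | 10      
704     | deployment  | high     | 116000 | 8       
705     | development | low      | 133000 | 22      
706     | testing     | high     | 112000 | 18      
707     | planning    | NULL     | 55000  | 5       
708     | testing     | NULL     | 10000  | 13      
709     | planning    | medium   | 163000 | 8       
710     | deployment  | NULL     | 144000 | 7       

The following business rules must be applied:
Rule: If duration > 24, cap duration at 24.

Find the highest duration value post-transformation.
22

Step 1: Original maximum duration = 22
Step 2: Check cap of 24 against maximum
Step 3: No records exceed the cap (max 22 <= cap 24), so no capping applies
Step 4: Maximum after transformation = 22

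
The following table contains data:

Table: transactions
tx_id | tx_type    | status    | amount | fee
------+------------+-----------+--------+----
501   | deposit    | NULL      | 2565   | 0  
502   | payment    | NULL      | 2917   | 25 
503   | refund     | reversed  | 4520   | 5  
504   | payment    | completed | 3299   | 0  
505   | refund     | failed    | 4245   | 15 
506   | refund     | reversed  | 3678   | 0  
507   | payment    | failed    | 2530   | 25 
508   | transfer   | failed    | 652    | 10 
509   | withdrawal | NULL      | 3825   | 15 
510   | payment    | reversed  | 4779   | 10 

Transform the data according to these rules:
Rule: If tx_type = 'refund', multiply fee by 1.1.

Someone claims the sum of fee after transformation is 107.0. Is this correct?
Yes, the result is correct.

Step 1: Calculate the correct sum after transformation
Step 2: Apply multiplier 1.1 to records where tx_type = 'refund'
Step 3: Correct result = 107.0
Step 4: Claimed result = 107.0
Step 5: 107.0 = 107.0 ✓
Conclusion: The claimed result is correct.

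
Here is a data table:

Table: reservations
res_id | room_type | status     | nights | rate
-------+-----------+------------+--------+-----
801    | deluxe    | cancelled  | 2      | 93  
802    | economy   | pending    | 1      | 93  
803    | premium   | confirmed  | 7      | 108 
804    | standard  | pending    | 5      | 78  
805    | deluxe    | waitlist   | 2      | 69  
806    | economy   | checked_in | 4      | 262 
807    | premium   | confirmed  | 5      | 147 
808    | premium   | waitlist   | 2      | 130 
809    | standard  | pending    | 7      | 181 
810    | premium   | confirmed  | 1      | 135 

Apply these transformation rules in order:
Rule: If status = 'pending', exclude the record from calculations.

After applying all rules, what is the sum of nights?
23

Step 1: Identify records where status = 'pending'
Step 2: The excluded records sum to 13
Step 3: Original total nights = 36
Step 4: Remaining total = 36 - 13 = 23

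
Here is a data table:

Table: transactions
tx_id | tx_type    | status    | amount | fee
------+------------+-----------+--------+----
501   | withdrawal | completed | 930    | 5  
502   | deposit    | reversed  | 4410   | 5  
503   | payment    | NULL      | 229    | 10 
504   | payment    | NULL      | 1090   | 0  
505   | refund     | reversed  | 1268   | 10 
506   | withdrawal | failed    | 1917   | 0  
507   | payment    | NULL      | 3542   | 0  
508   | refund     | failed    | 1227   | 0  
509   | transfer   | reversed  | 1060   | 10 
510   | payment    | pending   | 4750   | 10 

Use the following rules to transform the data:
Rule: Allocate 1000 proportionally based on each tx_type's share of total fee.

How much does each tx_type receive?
deposit: 100.0, payment: 400.0, refund: 200.0, transfer: 200.0, withdrawal: 100.0

Step 1: Calculate total fee = 50
Step 2: Calculate each tx_type's proportion:
  deposit: 5/50 = 10.00% → 100.0
  payment: 20/50 = 40.00% → 400.0
  refund: 10/50 = 20.00% → 200.0
  transfer: 10/50 = 20.00% → 200.0
  withdrawal: 5/50 = 10.00% → 100.0
Step 3: Verify: sum of allocations ≈ 1000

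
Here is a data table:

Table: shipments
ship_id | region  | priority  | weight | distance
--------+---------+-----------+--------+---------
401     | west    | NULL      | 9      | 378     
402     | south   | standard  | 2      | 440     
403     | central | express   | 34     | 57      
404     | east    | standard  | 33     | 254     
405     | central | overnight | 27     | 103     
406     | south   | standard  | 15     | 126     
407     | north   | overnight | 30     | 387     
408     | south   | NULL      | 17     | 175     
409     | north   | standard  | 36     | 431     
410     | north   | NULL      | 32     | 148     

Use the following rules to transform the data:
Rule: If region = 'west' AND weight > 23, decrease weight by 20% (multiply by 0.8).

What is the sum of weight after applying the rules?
235

Step 1: Find records where region = 'west' AND weight > 23
Step 2: 0 records match, summing to 0
Step 3: After multiplier: 0 × 0.8 = 0.0
Step 4: Unaffected records sum: 235
Step 5: Final sum = 0.0 + 235 = 235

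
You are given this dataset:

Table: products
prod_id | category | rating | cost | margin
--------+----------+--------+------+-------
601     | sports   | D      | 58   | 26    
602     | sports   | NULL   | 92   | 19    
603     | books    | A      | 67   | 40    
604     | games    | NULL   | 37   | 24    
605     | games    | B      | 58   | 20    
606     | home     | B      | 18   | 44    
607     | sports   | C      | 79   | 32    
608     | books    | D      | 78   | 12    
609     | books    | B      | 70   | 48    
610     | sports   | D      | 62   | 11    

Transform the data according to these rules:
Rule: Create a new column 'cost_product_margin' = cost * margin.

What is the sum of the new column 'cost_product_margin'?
16282

Step 1: For each record, compute cost * margin
Example calculations:
  58 * 26 = 1508
  92 * 19 = 1748
  67 * 40 = 2680
  ...
Step 2: Sum all derived values
Step 3: Total = 16282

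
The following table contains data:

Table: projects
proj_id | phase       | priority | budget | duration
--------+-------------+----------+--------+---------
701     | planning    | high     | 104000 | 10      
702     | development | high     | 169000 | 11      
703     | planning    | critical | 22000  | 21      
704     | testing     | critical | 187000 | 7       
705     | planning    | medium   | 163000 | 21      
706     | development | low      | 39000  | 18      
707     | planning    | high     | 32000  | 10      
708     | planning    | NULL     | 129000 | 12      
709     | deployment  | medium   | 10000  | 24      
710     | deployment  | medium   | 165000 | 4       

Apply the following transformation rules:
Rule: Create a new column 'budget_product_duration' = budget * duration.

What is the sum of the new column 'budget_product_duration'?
11563000

Step 1: For each record, compute budget * duration
Example calculations:
  104000 * 10 = 1040000
  169000 * 11 = 1859000
  22000 * 21 = 462000
  ...
Step 2: Sum all derived values
Step 3: Total = 11563000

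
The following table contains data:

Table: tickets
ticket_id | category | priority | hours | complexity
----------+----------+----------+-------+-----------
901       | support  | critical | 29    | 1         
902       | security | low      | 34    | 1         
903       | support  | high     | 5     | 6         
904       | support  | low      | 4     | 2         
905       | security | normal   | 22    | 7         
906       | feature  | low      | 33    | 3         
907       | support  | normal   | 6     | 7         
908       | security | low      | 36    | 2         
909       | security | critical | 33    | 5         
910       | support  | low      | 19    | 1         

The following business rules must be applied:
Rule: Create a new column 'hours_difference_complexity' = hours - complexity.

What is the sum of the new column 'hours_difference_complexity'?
186

Step 1: For each record, compute hours - complexity
Example calculations:
  29 - 1 = 28
  34 - 1 = 33
  5 - 6 = -1
  ...
Step 2: Sum all derived values
Step 3: Total = 186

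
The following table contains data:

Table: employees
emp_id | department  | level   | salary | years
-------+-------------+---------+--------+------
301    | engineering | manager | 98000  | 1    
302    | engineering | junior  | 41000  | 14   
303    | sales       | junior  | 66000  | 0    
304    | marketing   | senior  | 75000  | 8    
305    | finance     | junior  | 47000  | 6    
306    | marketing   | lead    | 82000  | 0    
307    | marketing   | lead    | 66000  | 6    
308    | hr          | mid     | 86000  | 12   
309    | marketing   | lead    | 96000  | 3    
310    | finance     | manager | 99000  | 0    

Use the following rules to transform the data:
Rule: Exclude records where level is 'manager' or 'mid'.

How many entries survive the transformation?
7

Step 1: Count records to exclude
  - 2 (manager) + 1 (mid) = 3 records
Step 2: Total records: 10
Step 3: Remaining = 10 - 3 = 7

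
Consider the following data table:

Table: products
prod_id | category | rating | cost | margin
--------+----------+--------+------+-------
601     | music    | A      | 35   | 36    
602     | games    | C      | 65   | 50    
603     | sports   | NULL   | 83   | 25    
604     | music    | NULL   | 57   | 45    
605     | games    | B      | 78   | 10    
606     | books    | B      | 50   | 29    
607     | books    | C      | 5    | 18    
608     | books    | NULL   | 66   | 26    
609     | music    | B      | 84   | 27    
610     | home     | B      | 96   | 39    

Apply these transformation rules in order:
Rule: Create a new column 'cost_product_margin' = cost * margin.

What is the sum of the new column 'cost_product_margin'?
19198

Step 1: For each record, compute cost * margin
Example calculations:
  35 * 36 = 1260
  65 * 50 = 3250
  83 * 25 = 2075
  ...
Step 2: Sum all derived values
Step 3: Total = 19198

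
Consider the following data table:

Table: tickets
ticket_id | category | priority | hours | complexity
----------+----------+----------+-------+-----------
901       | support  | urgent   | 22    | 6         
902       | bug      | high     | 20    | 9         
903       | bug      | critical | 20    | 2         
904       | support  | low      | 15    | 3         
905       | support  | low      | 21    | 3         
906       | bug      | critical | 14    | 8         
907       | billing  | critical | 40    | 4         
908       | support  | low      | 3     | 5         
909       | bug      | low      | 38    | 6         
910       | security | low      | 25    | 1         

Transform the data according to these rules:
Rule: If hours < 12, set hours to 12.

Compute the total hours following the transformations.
227

Step 1: 1 records have hours < 12
Step 2: These records originally summed to 3
Step 3: After setting to minimum: 1 × 12 = 12
Step 4: Unaffected records sum: 215
Step 5: Final sum = 12 + 215 = 227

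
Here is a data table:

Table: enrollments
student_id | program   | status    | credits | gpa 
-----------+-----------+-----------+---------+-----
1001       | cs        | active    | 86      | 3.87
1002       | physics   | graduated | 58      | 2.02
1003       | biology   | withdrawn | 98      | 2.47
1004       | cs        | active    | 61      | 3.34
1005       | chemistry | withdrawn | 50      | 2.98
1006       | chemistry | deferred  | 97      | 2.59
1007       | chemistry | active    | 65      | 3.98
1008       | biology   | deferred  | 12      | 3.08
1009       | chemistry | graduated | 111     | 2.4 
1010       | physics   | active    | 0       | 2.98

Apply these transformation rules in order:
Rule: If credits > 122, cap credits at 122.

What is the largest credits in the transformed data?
111

Step 1: Original maximum credits = 111
Step 2: Check cap of 122 against maximum
Step 3: No records exceed the cap (max 111 <= cap 122), so no capping applies
Step 4: Maximum after transformation = 111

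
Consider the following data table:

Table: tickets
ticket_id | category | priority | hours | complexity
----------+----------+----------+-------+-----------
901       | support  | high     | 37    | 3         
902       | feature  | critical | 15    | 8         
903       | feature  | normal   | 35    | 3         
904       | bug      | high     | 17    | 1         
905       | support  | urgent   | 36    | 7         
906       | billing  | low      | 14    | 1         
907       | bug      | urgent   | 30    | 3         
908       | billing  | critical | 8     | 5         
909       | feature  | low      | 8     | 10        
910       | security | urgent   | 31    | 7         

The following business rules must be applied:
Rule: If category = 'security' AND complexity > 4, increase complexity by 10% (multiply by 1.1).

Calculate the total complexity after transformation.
48.7

Step 1: Find records where category = 'security' AND complexity > 4
Step 2: 1 records match, summing to 7
Step 3: After multiplier: 7 × 1.1 = 7.7
Step 4: Unaffected records sum: 41
Step 5: Final sum = 7.7 + 41 = 48.7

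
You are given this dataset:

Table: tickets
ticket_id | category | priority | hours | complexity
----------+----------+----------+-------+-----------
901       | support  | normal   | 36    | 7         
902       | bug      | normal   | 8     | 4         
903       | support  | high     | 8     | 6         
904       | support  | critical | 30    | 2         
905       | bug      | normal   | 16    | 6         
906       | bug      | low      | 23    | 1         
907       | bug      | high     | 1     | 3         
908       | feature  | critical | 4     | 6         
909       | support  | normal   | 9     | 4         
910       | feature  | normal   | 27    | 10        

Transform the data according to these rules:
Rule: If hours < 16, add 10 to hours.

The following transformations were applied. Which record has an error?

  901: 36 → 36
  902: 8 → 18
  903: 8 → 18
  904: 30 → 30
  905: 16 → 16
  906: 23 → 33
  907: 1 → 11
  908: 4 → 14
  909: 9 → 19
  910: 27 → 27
Record 906 has an error. The correct transformed value should be 23, not 33.

Step 1: Check each record against the rule
Step 2: Record 906 has hours = 23
Step 3: Since 23 >= 16, the bonus should not have been applied
Step 4: Correct value = 23, but claimed value = 33
Conclusion: Record 906 has the error.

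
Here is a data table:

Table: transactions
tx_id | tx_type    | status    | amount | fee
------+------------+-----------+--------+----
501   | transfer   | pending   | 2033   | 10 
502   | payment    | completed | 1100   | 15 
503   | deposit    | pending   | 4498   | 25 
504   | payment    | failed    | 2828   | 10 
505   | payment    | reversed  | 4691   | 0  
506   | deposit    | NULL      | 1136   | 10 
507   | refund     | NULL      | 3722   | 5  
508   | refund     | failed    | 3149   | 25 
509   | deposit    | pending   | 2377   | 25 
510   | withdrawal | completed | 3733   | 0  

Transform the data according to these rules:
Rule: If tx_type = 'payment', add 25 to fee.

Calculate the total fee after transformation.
200

Step 1: Count records where tx_type = 'payment': 3
Step 2: Total bonus added: 3 × 25 = 75
Step 3: Original sum of fee: 125
Step 4: Final sum = 125 + 75 = 200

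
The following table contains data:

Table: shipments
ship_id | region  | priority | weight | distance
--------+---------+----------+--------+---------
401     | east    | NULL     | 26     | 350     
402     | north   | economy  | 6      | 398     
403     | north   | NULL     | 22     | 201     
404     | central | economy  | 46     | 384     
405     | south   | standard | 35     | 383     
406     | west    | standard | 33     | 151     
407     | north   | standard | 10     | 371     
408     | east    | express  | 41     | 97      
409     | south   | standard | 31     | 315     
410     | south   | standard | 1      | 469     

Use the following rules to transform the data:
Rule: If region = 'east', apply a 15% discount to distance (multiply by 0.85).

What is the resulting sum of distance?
3051.95

Step 1: Records with region = 'east' have total distance = 447
Step 2: Apply multiplier: 447 × 0.85 = 379.95
Step 3: Other records total: 2672
Step 4: Final sum = 379.95 + 2672 = 3051.95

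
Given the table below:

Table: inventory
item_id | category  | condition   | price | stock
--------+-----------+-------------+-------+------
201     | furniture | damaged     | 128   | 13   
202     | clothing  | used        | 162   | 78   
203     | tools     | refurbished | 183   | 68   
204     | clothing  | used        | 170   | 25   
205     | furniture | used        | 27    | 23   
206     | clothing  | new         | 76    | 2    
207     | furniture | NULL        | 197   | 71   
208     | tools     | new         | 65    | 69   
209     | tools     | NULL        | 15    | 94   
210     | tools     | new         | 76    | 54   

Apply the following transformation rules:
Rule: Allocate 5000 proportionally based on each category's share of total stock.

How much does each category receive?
clothing: 1056.34, furniture: 1076.46, tools: 2867.2

Step 1: Calculate total stock = 497
Step 2: Calculate each category's proportion:
  clothing: 105/497 = 21.13% → 1056.34
  furniture: 107/497 = 21.53% → 1076.46
  tools: 285/497 = 57.34% → 2867.2
Step 3: Verify: sum of allocations ≈ 5000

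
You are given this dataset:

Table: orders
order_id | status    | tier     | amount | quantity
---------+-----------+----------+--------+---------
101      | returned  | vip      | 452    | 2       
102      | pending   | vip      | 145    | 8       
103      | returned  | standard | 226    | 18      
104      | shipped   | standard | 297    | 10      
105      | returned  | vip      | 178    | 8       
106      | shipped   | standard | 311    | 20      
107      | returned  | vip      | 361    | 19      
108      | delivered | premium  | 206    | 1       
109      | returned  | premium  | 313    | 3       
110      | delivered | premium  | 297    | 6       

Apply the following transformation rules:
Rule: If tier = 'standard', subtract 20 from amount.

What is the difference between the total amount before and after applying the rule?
60

Step 1: Original sum of amount = 2786
Step 2: 3 records have tier = 'standard'
Step 3: Each affected record changes by -20
Step 4: Total change = 3 × -20 = -60
Step 5: New sum = 2786 + -60 = 2726
Step 6: Difference = |2726 - 2786| = 60
        (Sum decreased by 60)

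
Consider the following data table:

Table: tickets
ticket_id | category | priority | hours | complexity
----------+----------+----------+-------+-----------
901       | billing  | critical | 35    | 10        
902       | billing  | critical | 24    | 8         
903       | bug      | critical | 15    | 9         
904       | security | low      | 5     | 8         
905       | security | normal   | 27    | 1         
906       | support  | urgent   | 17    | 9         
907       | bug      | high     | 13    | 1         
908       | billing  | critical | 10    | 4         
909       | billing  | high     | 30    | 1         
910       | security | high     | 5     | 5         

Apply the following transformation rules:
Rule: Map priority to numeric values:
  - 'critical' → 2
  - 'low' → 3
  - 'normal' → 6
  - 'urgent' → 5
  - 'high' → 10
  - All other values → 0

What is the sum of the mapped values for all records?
52

Step 1: Apply mapping to each record
Step 2: Count by status:
  'critical': 4 records × 2 = 8
  'low': 1 records × 3 = 3
  'normal': 1 records × 6 = 6
  'urgent': 1 records × 5 = 5
  'high': 3 records × 10 = 30
Step 3: Sum all mapped values = 52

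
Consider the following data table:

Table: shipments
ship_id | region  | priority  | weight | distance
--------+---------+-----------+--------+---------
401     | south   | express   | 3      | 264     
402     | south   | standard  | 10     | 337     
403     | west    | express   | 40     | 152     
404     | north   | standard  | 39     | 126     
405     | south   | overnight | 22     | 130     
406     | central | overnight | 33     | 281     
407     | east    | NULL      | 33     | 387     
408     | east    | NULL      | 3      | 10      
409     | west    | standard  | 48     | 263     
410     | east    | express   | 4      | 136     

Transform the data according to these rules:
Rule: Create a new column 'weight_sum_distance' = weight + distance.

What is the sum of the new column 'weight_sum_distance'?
2321

Step 1: For each record, compute weight + distance
Example calculations:
  3 + 264 = 267
  10 + 337 = 347
  40 + 152 = 192
  ...
Step 2: Sum all derived values
Step 3: Total = 2321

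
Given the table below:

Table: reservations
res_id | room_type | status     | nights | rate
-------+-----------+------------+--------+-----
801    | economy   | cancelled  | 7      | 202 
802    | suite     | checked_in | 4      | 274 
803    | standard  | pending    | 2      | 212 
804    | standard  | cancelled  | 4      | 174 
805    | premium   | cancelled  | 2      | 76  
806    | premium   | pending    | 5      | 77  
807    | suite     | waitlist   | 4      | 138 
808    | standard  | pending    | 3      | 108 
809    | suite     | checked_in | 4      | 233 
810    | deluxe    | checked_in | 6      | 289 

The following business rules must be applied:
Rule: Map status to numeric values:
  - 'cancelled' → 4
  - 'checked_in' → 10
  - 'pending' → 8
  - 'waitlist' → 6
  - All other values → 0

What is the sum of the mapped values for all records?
72

Step 1: Apply mapping to each record
Step 2: Count by status:
  'cancelled': 3 records × 4 = 12
  'checked_in': 3 records × 10 = 30
  'pending': 3 records × 8 = 24
  'waitlist': 1 records × 6 = 6
Step 3: Sum all mapped values = 72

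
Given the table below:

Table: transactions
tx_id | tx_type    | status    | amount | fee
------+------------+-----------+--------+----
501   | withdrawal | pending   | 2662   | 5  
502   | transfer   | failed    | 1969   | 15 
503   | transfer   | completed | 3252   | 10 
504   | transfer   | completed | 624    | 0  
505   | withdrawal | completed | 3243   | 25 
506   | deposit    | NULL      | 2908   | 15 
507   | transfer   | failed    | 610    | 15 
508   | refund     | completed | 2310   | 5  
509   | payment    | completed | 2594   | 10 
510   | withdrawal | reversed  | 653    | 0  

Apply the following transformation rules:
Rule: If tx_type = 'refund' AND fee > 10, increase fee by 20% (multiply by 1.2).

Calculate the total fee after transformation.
100

Step 1: Find records where tx_type = 'refund' AND fee > 10
Step 2: 0 records match, summing to 0
Step 3: After multiplier: 0 × 1.2 = 0.0
Step 4: Unaffected records sum: 100
Step 5: Final sum = 0.0 + 100 = 100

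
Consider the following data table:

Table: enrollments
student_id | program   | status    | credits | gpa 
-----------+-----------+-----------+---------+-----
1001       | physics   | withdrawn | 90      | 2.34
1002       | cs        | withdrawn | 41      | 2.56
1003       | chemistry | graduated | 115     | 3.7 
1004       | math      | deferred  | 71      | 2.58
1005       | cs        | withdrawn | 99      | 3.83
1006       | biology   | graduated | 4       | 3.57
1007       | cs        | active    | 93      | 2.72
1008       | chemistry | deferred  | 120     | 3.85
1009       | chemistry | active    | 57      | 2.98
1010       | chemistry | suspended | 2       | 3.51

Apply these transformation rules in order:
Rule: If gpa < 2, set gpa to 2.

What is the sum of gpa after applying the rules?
31.64

Step 1: 0 records have gpa < 2
Step 2: These records originally summed to 0
Step 3: After setting to minimum: 0 × 2 = 0
Step 4: Unaffected records sum: 31.64
Step 5: Final sum = 0 + 31.64 = 31.64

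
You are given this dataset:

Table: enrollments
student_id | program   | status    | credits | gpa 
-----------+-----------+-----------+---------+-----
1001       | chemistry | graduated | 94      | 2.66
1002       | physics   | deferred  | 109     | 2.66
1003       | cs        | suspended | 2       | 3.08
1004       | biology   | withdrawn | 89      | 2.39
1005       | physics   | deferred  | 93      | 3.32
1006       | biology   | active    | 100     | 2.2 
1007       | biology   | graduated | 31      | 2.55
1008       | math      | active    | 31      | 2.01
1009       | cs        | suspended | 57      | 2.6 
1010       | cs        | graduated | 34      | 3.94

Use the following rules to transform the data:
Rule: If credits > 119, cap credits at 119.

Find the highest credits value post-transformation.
109

Step 1: Original maximum credits = 109
Step 2: Check cap of 119 against maximum
Step 3: No records exceed the cap (max 109 <= cap 119), so no capping applies
Step 4: Maximum after transformation = 109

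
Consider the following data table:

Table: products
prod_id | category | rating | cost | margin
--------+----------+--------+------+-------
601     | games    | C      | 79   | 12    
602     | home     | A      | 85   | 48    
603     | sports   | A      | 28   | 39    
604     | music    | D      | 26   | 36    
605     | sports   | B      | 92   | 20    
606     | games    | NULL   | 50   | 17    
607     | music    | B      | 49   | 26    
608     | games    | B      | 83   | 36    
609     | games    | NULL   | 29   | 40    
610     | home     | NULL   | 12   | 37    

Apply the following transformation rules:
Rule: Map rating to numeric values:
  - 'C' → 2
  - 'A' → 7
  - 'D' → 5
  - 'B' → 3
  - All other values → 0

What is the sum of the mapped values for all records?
30

Step 1: Apply mapping to each record
Step 2: Count by status:
  'C': 1 records × 2 = 2
  'A': 2 records × 7 = 14
  'D': 1 records × 5 = 5
  'B': 3 records × 3 = 9
Step 3: Sum all mapped values = 30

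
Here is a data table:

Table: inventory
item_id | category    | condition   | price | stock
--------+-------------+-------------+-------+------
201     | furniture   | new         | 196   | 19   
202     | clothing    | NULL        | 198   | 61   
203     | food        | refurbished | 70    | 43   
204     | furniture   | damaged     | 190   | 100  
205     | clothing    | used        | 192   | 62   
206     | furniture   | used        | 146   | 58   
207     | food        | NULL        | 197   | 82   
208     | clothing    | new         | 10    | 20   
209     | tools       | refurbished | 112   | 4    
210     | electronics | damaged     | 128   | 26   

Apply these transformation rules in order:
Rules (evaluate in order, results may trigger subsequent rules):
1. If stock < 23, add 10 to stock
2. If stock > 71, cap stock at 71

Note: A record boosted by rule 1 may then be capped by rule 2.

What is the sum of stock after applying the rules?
465

Step 1: Apply rule 1 to records with stock < 23
  - 3 records get bonus of 10
  - Of these, 0 records then exceed 71 and get capped
Step 2: Apply rule 2 to records with stock > 71
  - 2 records (original) are capped
Step 3: Calculate final sum = 465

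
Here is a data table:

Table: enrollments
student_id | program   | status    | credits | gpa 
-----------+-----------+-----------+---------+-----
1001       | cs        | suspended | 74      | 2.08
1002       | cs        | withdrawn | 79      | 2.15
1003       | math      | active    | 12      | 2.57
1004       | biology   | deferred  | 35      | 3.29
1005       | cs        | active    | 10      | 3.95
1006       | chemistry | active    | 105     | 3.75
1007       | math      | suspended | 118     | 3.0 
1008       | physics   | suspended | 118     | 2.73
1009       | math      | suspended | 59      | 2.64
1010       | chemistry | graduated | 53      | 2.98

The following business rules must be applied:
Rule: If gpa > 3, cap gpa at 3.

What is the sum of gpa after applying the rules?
27.15

Step 1: 3 records have gpa > 3
Step 2: These records originally summed to 10.99
Step 3: After capping: 3 × 3 = 9
Step 4: Unaffected records sum: 18.15
Step 5: Final sum = 9 + 18.15 = 27.15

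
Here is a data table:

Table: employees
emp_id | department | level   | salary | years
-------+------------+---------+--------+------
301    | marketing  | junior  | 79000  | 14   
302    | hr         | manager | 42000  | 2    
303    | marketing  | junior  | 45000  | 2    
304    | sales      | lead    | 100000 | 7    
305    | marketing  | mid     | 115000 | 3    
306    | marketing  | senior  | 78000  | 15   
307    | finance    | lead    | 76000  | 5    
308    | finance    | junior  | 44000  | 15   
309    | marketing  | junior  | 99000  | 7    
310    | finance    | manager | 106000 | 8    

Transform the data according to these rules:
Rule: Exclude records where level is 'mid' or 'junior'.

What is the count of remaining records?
5

Step 1: Count records to exclude
  - 1 (mid) + 4 (junior) = 5 records
Step 2: Total records: 10
Step 3: Remaining = 10 - 5 = 5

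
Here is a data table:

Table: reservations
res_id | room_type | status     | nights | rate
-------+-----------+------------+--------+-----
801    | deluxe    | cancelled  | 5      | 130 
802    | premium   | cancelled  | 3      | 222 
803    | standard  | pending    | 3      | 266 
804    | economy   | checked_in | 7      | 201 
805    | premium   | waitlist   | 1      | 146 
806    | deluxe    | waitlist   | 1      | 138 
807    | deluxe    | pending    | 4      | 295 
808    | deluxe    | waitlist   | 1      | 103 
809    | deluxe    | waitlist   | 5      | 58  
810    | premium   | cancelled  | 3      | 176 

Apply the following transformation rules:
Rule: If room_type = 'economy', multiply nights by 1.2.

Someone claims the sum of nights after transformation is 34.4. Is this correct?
Yes, the result is correct.

Step 1: Calculate the correct sum after transformation
Step 2: Apply multiplier 1.2 to records where room_type = 'economy'
Step 3: Correct result = 34.4
Step 4: Claimed result = 34.4
Step 5: 34.4 = 34.4 ✓
Conclusion: The claimed result is correct.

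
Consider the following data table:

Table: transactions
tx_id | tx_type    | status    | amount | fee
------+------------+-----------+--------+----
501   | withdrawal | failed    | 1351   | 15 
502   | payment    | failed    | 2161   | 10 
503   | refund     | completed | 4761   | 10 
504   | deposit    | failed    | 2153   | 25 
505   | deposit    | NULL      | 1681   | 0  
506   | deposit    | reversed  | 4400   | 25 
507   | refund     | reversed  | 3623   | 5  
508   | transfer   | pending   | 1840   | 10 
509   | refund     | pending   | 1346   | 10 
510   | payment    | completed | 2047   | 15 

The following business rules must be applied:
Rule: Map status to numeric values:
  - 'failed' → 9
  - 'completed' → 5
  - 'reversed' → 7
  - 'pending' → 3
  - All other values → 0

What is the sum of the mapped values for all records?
57

Step 1: Apply mapping to each record
Step 2: Count by status:
  'failed': 3 records × 9 = 27
  'completed': 2 records × 5 = 10
  'reversed': 2 records × 7 = 14
  'pending': 2 records × 3 = 6
Step 3: Sum all mapped values = 57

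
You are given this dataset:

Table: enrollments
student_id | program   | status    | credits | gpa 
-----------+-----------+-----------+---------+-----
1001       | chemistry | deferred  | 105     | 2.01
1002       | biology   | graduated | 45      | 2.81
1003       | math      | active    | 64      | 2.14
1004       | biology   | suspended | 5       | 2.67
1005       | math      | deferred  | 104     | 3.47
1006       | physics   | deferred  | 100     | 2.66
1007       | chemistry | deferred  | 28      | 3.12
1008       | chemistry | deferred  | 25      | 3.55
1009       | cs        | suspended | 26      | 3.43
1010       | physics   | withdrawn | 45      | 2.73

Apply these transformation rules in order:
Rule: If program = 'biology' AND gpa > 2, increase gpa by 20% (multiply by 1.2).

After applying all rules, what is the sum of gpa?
29.69

Step 1: Find records where program = 'biology' AND gpa > 2
Step 2: 2 records match, summing to 5.48
Step 3: After multiplier: 5.48 × 1.2 = 6.58
Step 4: Unaffected records sum: 23.11
Step 5: Final sum = 6.58 + 23.11 = 29.69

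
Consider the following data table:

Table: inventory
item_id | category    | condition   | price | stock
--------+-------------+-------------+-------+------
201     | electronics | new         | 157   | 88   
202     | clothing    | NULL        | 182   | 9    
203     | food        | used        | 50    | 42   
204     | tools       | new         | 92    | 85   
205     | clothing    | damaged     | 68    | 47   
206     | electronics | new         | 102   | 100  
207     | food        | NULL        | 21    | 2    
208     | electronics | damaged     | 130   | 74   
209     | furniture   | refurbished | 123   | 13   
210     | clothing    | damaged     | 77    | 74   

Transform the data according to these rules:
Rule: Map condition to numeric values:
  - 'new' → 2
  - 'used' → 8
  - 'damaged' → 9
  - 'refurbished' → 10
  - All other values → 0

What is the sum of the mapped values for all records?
51

Step 1: Apply mapping to each record
Step 2: Count by status:
  'new': 3 records × 2 = 6
  'used': 1 records × 8 = 8
  'damaged': 3 records × 9 = 27
  'refurbished': 1 records × 10 = 10
Step 3: Sum all mapped values = 51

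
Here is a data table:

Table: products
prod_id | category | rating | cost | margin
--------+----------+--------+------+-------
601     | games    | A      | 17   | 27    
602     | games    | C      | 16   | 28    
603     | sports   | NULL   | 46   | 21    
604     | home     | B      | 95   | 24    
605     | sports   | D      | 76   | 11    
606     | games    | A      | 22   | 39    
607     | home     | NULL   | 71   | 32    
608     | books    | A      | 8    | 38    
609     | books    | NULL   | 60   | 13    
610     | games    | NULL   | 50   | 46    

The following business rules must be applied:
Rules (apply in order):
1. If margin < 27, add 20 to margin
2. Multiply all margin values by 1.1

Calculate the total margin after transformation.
394.9

Step 1: Apply Rule 1 - Add 20 to records with margin < 27
  - 4 records affected: 69 + (4 × 20) = 149
  - Unaffected records: 210
  - Sum after Rule 1: 359
Step 2: Apply Rule 2 - Multiply all by 1.1
  - 359 × 1.1 = 394.9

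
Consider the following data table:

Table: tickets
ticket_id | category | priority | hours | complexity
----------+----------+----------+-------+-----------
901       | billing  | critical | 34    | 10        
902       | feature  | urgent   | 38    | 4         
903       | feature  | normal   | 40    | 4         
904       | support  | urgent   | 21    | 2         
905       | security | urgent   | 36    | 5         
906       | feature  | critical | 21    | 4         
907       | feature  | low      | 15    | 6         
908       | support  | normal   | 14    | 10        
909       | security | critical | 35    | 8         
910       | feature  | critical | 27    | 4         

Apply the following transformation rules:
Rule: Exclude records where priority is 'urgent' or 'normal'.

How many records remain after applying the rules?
5

Step 1: Count records to exclude
  - 3 (urgent) + 2 (normal) = 5 records
Step 2: Total records: 10
Step 3: Remaining = 10 - 5 = 5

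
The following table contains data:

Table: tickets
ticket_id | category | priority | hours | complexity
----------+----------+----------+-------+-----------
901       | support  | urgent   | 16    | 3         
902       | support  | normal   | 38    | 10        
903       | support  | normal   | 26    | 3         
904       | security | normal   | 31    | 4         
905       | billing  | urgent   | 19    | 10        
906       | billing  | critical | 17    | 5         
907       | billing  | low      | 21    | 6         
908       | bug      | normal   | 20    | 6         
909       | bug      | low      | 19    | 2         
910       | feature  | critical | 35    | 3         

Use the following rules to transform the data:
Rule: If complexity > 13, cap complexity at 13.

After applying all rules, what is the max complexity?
10

Step 1: Original maximum complexity = 10
Step 2: Check cap of 13 against maximum
Step 3: No records exceed the cap (max 10 <= cap 13), so no capping applies
Step 4: Maximum after transformation = 10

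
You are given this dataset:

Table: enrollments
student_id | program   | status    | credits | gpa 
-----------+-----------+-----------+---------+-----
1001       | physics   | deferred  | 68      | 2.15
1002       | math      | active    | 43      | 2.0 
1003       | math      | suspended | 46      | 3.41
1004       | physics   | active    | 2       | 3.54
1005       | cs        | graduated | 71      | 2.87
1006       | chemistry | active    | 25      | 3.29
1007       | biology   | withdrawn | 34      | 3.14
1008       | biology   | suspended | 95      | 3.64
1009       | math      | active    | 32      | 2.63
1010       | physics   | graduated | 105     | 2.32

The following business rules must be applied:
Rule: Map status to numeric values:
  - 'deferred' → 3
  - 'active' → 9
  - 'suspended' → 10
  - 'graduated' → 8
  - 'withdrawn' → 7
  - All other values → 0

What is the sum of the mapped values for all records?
82

Step 1: Apply mapping to each record
Step 2: Count by status:
  'deferred': 1 records × 3 = 3
  'active': 4 records × 9 = 36
  'suspended': 2 records × 10 = 20
  'graduated': 2 records × 8 = 16
  'withdrawn': 1 records × 7 = 7
Step 3: Sum all mapped values = 82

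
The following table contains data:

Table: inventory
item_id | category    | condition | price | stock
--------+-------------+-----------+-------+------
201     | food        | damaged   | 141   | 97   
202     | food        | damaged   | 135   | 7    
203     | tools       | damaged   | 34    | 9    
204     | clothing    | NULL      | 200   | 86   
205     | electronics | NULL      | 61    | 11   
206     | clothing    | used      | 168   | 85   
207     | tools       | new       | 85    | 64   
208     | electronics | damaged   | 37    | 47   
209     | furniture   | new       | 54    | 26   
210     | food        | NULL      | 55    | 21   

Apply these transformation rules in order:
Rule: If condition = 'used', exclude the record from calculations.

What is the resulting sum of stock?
368

Step 1: Identify records where condition = 'used'
Step 2: The excluded records sum to 85
Step 3: Original total stock = 453
Step 4: Remaining total = 453 - 85 = 368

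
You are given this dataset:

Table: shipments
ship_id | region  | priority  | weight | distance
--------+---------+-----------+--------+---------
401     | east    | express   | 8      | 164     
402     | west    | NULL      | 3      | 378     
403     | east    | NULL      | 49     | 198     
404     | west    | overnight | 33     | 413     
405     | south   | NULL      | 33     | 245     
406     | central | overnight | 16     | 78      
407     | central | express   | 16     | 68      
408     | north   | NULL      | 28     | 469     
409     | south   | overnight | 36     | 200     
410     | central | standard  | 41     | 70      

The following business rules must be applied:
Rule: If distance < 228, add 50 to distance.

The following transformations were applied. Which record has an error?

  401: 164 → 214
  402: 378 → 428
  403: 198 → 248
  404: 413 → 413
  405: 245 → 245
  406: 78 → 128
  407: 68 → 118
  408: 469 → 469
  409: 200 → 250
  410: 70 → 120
Record 402 has an error. The correct transformed value should be 378, not 428.

Step 1: Check each record against the rule
Step 2: Record 402 has distance = 378
Step 3: Since 378 >= 228, the bonus should not have been applied
Step 4: Correct value = 378, but claimed value = 428
Conclusion: Record 402 has the error.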